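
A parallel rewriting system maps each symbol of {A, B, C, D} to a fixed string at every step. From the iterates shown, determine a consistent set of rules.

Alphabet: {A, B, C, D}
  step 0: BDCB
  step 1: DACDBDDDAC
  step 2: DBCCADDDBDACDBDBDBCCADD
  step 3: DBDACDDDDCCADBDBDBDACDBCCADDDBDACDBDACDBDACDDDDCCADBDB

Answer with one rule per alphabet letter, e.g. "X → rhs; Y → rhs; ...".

  step 2 ⇒ step 3: DBCCADDDBDACDBDBDBCCADD ⇒ DB·DAC·DD·DD·CCA·DB·DB·DB·DAC·DB·CCA·DD·DB·DAC·DB·DAC·DB·DAC·DD·DD·CCA·DB·DB
    A ↦ CCA
    B ↦ DAC
    C ↦ DD
    D ↦ DB

A->CCA, B->DAC, C->DD, D->DB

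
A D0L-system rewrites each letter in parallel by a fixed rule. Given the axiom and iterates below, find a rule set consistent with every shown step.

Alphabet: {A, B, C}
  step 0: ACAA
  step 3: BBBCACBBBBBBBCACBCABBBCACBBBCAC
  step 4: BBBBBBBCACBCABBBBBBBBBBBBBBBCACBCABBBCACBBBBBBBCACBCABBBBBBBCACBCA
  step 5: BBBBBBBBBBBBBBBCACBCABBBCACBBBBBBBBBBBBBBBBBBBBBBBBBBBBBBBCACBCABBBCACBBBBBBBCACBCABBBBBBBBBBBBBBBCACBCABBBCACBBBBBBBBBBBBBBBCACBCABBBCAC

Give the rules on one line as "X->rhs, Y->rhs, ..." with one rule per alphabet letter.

A->C, B->BB, C->BCA

  step 4 ⇒ step 5: BBBBBBBCACBCABBBBBBBBBBBBBBBCACBCABBBCACBBBBBBBCACBCABBBBBBBCACBCA ⇒ BB·BB·BB·BB·BB·BB·BB·BCA·C·BCA·BB·BCA·C·BB·BB·BB·BB·BB·BB·BB·BB·BB·BB·BB·BB·BB·BB·BB·BCA·C·BCA·BB·BCA·C·BB·BB·BB·BCA·C·BCA·BB·BB·BB·BB·BB·BB·BB·BCA·C·BCA·BB·BCA·C·BB·BB·BB·BB·BB·BB·BB·BCA·C·BCA·BB·BCA·C
    A ↦ C
    B ↦ BB
    C ↦ BCA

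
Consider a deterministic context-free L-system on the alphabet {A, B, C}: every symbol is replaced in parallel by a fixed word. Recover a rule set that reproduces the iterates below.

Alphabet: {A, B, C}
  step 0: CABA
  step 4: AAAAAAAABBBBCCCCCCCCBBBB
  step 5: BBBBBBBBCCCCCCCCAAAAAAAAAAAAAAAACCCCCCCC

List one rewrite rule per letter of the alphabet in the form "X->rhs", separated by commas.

A->B, B->CC, C->AA

  step 4 ⇒ step 5: AAAAAAAABBBBCCCCCCCCBBBB ⇒ B·B·B·B·B·B·B·B·CC·CC·CC·CC·AA·AA·AA·AA·AA·AA·AA·AA·CC·CC·CC·CC
    A ↦ B
    B ↦ CC
    C ↦ AA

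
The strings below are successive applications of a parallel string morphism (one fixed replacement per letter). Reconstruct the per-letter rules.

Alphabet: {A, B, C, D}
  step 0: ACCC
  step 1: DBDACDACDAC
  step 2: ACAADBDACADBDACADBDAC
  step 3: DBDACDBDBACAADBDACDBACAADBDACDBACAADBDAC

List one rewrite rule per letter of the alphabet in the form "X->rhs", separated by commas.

  step 2 ⇒ step 3: ACAADBDACADBDACADBDAC ⇒ DB·DAC·DB·DB·A·CA·A·DB·DAC·DB·A·CA·A·DB·DAC·DB·A·CA·A·DB·DAC
    A ↦ DB
    B ↦ CA
    C ↦ DAC
    D ↦ A

A->DB, B->CA, C->DAC, D->A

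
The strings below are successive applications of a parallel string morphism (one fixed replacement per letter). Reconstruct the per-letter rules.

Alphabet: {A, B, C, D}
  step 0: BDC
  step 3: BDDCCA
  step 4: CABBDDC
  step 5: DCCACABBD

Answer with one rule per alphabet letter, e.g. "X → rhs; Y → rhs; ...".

  step 4 ⇒ step 5: CABBDDC ⇒ D·C·CA·CA·B·B·D
    A ↦ C
    B ↦ CA
    C ↦ D
    D ↦ B

A->C, B->CA, C->D, D->B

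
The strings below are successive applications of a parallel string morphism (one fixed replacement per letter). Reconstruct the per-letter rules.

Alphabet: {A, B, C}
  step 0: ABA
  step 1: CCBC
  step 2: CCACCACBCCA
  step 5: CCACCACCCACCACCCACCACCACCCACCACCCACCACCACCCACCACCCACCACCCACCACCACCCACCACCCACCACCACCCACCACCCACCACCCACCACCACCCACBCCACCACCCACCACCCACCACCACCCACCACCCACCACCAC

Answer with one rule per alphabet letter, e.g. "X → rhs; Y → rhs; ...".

  step 1 ⇒ step 2: CCBC ⇒ CCA·CCA·CB·CCA
    B ↦ CB
    C ↦ CCA
  step 0 ⇒ step 1: ABA ⇒ C·CB·C
    A ↦ C

A->C, B->CB, C->CCA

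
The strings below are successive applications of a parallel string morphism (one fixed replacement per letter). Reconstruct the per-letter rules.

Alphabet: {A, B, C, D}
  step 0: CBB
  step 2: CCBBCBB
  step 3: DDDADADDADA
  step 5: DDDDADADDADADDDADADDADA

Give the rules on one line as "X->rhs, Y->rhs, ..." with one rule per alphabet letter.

A->BB, B->DA, C->D, D->C

  step 2 ⇒ step 3: CCBBCBB ⇒ D·D·DA·DA·D·DA·DA
    B ↦ DA
    C ↦ D
    A ↦ BB  (constrained at step 3)
    D ↦ C  (constrained at step 3)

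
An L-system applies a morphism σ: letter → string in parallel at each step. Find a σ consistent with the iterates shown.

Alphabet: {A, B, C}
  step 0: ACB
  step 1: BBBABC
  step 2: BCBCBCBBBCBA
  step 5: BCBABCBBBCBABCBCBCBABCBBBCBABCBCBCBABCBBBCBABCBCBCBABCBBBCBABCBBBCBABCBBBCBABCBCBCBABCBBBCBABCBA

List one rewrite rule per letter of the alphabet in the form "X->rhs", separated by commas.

A->BB, B->BC, C->BA

  step 1 ⇒ step 2: BBBABC ⇒ BC·BC·BC·BB·BC·BA
    A ↦ BB
    B ↦ BC
    C ↦ BA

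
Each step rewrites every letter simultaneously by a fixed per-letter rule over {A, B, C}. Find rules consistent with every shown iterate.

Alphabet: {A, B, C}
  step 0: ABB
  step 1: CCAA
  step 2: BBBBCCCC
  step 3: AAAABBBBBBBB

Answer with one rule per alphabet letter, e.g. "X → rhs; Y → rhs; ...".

  step 2 ⇒ step 3: BBBBCCCC ⇒ A·A·A·A·BB·BB·BB·BB
    B ↦ A
    C ↦ BB
  step 0 ⇒ step 1: ABB ⇒ CC·A·A
    A ↦ CC

A->CC, B->A, C->BB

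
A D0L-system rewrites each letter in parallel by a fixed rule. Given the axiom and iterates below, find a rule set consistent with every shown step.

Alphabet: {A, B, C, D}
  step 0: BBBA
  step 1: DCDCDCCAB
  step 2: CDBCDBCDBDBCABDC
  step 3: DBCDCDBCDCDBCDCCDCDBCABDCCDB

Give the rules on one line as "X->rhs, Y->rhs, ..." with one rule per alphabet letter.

A->CAB, B->DC, C->DB, D->C

  step 2 ⇒ step 3: CDBCDBCDBDBCABDC ⇒ DB·C·DC·DB·C·DC·DB·C·DC·C·DC·DB·CAB·DC·C·DB
    A ↦ CAB
    B ↦ DC
    C ↦ DB
    D ↦ C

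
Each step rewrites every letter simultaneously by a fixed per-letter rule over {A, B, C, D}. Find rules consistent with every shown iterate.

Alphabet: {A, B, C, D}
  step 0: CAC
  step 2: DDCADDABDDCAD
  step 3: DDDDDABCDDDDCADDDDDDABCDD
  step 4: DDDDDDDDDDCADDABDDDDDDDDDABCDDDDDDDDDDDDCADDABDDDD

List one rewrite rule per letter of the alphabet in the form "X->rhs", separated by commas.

  step 3 ⇒ step 4: DDDDDABCDDDDCADDDDDDABCDD ⇒ DD·DD·DD·DD·DD·C·AD·DAB·DD·DD·DD·DD·DAB·C·DD·DD·DD·DD·DD·DD·C·AD·DAB·DD·DD
    A ↦ C
    B ↦ AD
    C ↦ DAB
    D ↦ DD

A->C, B->AD, C->DAB, D->DD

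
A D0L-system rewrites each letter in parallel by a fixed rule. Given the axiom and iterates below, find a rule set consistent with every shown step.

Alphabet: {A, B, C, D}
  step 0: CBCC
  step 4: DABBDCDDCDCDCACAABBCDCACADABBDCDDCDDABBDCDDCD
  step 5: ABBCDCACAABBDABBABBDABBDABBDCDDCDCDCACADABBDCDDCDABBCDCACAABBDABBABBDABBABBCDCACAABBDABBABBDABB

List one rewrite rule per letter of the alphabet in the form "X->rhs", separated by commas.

  step 4 ⇒ step 5: DABBDCDDCDCDCACAABBCDCACADABBDCDDCDDABBDCDDCD ⇒ ABB·CD·CA·CA·ABB·D·ABB·ABB·D·ABB·D·ABB·D·CD·D·CD·CD·CA·CA·D·ABB·D·CD·D·CD·ABB·CD·CA·CA·ABB·D·ABB·ABB·D·ABB·ABB·CD·CA·CA·ABB·D·ABB·ABB·D·ABB
    A ↦ CD
    B ↦ CA
    C ↦ D
    D ↦ ABB

A->CD, B->CA, C->D, D->ABB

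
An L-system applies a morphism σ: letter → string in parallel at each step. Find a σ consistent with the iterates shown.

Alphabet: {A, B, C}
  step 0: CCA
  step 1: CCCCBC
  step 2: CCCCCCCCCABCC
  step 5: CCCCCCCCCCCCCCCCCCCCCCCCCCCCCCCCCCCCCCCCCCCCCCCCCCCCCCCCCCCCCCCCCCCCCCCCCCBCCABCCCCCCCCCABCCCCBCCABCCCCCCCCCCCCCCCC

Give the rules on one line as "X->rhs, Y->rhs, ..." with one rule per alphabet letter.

  step 1 ⇒ step 2: CCCCBC ⇒ CC·CC·CC·CC·CAB·CC
    B ↦ CAB
    C ↦ CC
  step 0 ⇒ step 1: CCA ⇒ CC·CC·BC
    A ↦ BC

A->BC, B->CAB, C->CC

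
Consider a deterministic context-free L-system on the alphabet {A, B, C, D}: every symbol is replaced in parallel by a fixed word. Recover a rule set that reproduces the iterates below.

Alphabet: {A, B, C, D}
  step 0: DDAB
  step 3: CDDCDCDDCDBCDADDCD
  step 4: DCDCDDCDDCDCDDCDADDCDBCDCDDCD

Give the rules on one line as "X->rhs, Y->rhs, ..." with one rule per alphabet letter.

  step 3 ⇒ step 4: CDDCDCDDCDBCDADDCD ⇒ D·CD·CD·D·CD·D·CD·CD·D·CD·AD·D·CD·B·CD·CD·D·CD
    A ↦ B
    B ↦ AD
    C ↦ D
    D ↦ CD

A->B, B->AD, C->D, D->CD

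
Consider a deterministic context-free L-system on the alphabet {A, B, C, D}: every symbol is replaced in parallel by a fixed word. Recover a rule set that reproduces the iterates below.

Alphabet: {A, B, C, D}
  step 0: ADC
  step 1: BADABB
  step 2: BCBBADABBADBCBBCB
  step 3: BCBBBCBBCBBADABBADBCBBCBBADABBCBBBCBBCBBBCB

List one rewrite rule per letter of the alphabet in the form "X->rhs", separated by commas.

  step 2 ⇒ step 3: BCBBADABBADBCBBCB ⇒ BCB·B·BCB·BCB·BAD·AB·BAD·BCB·BCB·BAD·AB·BCB·B·BCB·BCB·B·BCB
    A ↦ BAD
    B ↦ BCB
    C ↦ B
    D ↦ AB

A->BAD, B->BCB, C->B, D->AB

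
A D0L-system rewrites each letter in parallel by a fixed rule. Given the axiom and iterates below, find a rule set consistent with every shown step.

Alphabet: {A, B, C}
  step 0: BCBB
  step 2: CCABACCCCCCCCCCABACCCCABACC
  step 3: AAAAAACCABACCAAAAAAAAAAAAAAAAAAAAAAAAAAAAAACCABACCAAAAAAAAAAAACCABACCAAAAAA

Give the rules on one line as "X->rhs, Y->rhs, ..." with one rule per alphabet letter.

  step 2 ⇒ step 3: CCABACCCCCCCCCCABACCCCABACC ⇒ AAA·AAA·CC·ABA·CC·AAA·AAA·AAA·AAA·AAA·AAA·AAA·AAA·AAA·AAA·CC·ABA·CC·AAA·AAA·AAA·AAA·CC·ABA·CC·AAA·AAA
    A ↦ CC
    B ↦ ABA
    C ↦ AAA

A->CC, B->ABA, C->AAA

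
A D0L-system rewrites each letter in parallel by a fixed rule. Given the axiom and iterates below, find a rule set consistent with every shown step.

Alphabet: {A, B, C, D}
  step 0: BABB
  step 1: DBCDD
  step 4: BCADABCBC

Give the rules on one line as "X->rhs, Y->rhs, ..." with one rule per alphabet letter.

A->BC, B->D, C->A, D->C

  step 0 ⇒ step 1: BABB ⇒ D·BC·D·D
    A ↦ BC
    B ↦ D
    C ↦ A  (constrained at step 1)
    D ↦ C  (constrained at step 1)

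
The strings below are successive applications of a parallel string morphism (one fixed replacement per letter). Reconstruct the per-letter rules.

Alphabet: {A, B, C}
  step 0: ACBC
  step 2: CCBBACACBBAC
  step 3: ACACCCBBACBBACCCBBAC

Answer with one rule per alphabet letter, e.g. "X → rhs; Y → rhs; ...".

A->BB, B->C, C->AC

  step 2 ⇒ step 3: CCBBACACBBAC ⇒ AC·AC·C·C·BB·AC·BB·AC·C·C·BB·AC
    A ↦ BB
    B ↦ C
    C ↦ AC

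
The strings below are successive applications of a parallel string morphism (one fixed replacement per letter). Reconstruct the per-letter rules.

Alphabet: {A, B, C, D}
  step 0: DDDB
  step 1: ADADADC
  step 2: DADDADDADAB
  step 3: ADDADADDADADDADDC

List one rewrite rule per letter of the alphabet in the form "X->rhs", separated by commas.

  step 2 ⇒ step 3: DADDADDADAB ⇒ AD·D·AD·AD·D·AD·AD·D·AD·D·C
    A ↦ D
    B ↦ C
    D ↦ AD
  step 1 ⇒ step 2: ADADADC ⇒ D·AD·D·AD·D·AD·AB
    C ↦ AB

A->D, B->C, C->AB, D->AD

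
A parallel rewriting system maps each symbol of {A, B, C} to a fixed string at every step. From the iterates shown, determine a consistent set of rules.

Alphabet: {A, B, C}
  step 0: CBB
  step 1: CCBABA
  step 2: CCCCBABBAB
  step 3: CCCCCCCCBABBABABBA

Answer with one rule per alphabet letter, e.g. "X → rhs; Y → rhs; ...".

  step 2 ⇒ step 3: CCCCBABBAB ⇒ CC·CC·CC·CC·BA·B·BA·BA·B·BA
    A ↦ B
    B ↦ BA
    C ↦ CC

A->B, B->BA, C->CC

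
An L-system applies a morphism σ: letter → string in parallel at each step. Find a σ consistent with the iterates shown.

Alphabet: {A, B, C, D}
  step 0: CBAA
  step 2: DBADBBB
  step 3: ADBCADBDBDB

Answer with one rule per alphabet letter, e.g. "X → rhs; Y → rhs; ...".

A->C, B->DB, C->B, D->A

  step 2 ⇒ step 3: DBADBBB ⇒ A·DB·C·A·DB·DB·DB
    A ↦ C
    B ↦ DB
    D ↦ A
    C ↦ B  (constrained at step 0)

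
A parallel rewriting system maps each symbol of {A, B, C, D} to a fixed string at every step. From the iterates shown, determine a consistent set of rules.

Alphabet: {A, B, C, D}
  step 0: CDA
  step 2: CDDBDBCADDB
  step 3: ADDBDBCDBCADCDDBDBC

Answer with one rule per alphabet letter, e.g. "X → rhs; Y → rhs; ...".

  step 2 ⇒ step 3: CDDBDBCADDB ⇒ AD·DB·DB·C·DB·C·AD·CD·DB·DB·C
    A ↦ CD
    B ↦ C
    C ↦ AD
    D ↦ DB

A->CD, B->C, C->AD, D->DB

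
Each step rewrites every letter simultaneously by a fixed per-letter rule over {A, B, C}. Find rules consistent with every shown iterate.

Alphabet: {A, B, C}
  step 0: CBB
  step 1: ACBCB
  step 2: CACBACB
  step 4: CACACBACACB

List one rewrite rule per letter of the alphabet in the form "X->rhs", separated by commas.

A->C, B->CB, C->A

  step 1 ⇒ step 2: ACBCB ⇒ C·A·CB·A·CB
    A ↦ C
    B ↦ CB
    C ↦ A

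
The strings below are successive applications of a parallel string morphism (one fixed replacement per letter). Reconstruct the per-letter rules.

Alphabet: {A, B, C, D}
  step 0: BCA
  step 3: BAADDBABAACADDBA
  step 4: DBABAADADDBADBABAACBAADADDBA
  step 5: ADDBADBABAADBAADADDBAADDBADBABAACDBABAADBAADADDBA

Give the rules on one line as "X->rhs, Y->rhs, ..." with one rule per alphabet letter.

A->BA, B->D, C->AC, D->AD

  step 4 ⇒ step 5: DBABAADADDBADBABAACBAADADDBA ⇒ AD·D·BA·D·BA·BA·AD·BA·AD·AD·D·BA·AD·D·BA·D·BA·BA·AC·D·BA·BA·AD·BA·AD·AD·D·BA
    A ↦ BA
    B ↦ D
    C ↦ AC
    D ↦ AD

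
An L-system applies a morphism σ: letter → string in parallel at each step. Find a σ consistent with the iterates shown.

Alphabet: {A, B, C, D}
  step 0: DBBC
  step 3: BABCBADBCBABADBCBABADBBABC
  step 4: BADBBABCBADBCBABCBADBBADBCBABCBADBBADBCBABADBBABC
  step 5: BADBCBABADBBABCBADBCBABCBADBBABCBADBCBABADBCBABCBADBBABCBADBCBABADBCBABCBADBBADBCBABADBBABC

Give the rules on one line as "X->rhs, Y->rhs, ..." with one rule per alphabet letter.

  step 4 ⇒ step 5: BADBBABCBADBCBABCBADBBADBCBABCBADBBADBCBABADBBABC ⇒ BA·DB·C·BA·BA·DB·BA·BC·BA·DB·C·BA·BC·BA·DB·BA·BC·BA·DB·C·BA·BA·DB·C·BA·BC·BA·DB·BA·BC·BA·DB·C·BA·BA·DB·C·BA·BC·BA·DB·BA·DB·C·BA·BA·DB·BA·BC
    A ↦ DB
    B ↦ BA
    C ↦ BC
    D ↦ C

A->DB, B->BA, C->BC, D->C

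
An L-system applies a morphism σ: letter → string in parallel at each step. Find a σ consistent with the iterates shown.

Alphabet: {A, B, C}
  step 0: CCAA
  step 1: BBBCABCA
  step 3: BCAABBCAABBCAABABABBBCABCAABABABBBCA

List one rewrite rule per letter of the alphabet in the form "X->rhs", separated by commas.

A->BCA, B->AB, C->B

  step 0 ⇒ step 1: CCAA ⇒ B·B·BCA·BCA
    A ↦ BCA
    C ↦ B
    B ↦ AB  (constrained at step 1)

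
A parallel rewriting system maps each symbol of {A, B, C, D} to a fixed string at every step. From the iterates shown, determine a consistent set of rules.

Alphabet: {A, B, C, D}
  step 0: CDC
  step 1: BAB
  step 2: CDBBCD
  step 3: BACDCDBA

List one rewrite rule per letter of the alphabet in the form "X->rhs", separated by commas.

A->BB, B->CD, C->B, D->A

  step 2 ⇒ step 3: CDBBCD ⇒ B·A·CD·CD·B·A
    B ↦ CD
    C ↦ B
    D ↦ A
  step 1 ⇒ step 2: BAB ⇒ CD·BB·CD
    A ↦ BB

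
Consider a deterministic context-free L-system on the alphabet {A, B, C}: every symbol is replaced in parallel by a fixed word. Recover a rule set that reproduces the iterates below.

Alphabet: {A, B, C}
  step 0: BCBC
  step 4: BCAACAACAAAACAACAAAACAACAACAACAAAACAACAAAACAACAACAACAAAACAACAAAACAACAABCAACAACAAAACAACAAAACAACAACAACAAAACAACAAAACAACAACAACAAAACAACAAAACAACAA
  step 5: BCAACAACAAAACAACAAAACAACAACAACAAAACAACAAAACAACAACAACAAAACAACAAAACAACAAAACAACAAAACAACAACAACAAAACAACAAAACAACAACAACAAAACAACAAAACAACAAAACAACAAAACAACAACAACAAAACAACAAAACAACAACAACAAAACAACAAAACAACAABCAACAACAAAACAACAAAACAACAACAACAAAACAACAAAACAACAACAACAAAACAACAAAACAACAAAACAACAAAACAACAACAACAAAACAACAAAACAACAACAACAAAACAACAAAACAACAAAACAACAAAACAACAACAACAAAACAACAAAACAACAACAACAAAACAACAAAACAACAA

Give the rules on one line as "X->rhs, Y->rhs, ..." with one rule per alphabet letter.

  step 4 ⇒ step 5: BCAACAACAAAACAACAAAACAACAACAACAAAACAACAAAACAACAACAACAAAACAACAAAACAACAABCAACAACAAAACAACAAAACAACAACAACAAAACAACAAAACAACAACAACAAAACAACAAAACAACAA ⇒ BC·AA·CAA·CAA·AA·CAA·CAA·AA·CAA·CAA·CAA·CAA·AA·CAA·CAA·AA·CAA·CAA·CAA·CAA·AA·CAA·CAA·AA·CAA·CAA·AA·CAA·CAA·AA·CAA·CAA·CAA·CAA·AA·CAA·CAA·AA·CAA·CAA·CAA·CAA·AA·CAA·CAA·AA·CAA·CAA·AA·CAA·CAA·AA·CAA·CAA·CAA·CAA·AA·CAA·CAA·AA·CAA·CAA·CAA·CAA·AA·CAA·CAA·AA·CAA·CAA·BC·AA·CAA·CAA·AA·CAA·CAA·AA·CAA·CAA·CAA·CAA·AA·CAA·CAA·AA·CAA·CAA·CAA·CAA·AA·CAA·CAA·AA·CAA·CAA·AA·CAA·CAA·AA·CAA·CAA·CAA·CAA·AA·CAA·CAA·AA·CAA·CAA·CAA·CAA·AA·CAA·CAA·AA·CAA·CAA·AA·CAA·CAA·AA·CAA·CAA·CAA·CAA·AA·CAA·CAA·AA·CAA·CAA·CAA·CAA·AA·CAA·CAA·AA·CAA·CAA
    A ↦ CAA
    B ↦ BC
    C ↦ AA

A->CAA, B->BC, C->AA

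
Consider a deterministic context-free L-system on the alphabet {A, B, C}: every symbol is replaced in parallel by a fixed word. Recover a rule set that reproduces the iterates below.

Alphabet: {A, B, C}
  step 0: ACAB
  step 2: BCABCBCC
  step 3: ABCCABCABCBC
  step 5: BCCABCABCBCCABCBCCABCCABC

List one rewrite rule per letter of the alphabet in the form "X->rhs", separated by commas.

  step 2 ⇒ step 3: BCABCBCC ⇒ A·BC·C·A·BC·A·BC·BC
    A ↦ C
    B ↦ A
    C ↦ BC

A->C, B->A, C->BC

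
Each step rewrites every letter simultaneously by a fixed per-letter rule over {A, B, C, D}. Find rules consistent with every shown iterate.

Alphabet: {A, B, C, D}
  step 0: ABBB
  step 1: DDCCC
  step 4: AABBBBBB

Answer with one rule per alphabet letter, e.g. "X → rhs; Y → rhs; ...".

  step 0 ⇒ step 1: ABBB ⇒ DD·C·C·C
    A ↦ DD
    B ↦ C
    C ↦ A  (constrained at step 1)
    D ↦ B  (constrained at step 1)

A->DD, B->C, C->A, D->B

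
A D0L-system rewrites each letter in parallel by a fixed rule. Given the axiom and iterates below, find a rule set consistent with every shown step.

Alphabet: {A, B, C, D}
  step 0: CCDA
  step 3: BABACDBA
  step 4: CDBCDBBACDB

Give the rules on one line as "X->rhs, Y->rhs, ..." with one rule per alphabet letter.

A->B, B->CD, C->B, D->A

  step 3 ⇒ step 4: BABACDBA ⇒ CD·B·CD·B·B·A·CD·B
    A ↦ B
    B ↦ CD
    C ↦ B
    D ↦ A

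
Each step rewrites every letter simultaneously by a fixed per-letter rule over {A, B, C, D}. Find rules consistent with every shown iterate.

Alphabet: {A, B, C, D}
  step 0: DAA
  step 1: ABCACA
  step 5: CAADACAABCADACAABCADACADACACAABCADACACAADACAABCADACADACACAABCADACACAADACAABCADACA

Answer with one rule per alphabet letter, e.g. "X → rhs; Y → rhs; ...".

  step 0 ⇒ step 1: DAA ⇒ AB·CA·CA
    A ↦ CA
    D ↦ AB
    B ↦ A  (constrained at step 1)
    C ↦ DA  (constrained at step 1)

A->CA, B->A, C->DA, D->AB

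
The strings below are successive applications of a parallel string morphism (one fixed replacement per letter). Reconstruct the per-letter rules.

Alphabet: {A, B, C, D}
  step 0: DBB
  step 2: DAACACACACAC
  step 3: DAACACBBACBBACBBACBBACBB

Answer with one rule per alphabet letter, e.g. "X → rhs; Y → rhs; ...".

A->AC, B->AA, C->BB, D->DA

  step 2 ⇒ step 3: DAACACACACAC ⇒ DA·AC·AC·BB·AC·BB·AC·BB·AC·BB·AC·BB
    A ↦ AC
    C ↦ BB
    D ↦ DA
    B ↦ AA  (constrained at step 0)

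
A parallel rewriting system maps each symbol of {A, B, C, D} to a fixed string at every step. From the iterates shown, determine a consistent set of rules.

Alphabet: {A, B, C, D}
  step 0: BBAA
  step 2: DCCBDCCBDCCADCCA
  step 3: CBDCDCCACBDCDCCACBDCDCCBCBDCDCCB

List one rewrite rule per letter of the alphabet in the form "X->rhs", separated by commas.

  step 2 ⇒ step 3: DCCBDCCBDCCADCCA ⇒ CB·DC·DC·CA·CB·DC·DC·CA·CB·DC·DC·CB·CB·DC·DC·CB
    A ↦ CB
    B ↦ CA
    C ↦ DC
    D ↦ CB

A->CB, B->CA, C->DC, D->CB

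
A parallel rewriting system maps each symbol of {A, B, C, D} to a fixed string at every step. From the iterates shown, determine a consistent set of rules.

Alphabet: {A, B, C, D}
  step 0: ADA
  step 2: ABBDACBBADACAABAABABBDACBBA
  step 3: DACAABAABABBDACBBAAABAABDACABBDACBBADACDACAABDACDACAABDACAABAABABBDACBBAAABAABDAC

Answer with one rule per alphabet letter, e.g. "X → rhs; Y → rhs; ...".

  step 2 ⇒ step 3: ABBDACBBADACAABAABABBDACBBA ⇒ DAC·AAB·AAB·ABB·DAC·BBA·AAB·AAB·DAC·ABB·DAC·BBA·DAC·DAC·AAB·DAC·DAC·AAB·DAC·AAB·AAB·ABB·DAC·BBA·AAB·AAB·DAC
    A ↦ DAC
    B ↦ AAB
    C ↦ BBA
    D ↦ ABB

A->DAC, B->AAB, C->BBA, D->ABB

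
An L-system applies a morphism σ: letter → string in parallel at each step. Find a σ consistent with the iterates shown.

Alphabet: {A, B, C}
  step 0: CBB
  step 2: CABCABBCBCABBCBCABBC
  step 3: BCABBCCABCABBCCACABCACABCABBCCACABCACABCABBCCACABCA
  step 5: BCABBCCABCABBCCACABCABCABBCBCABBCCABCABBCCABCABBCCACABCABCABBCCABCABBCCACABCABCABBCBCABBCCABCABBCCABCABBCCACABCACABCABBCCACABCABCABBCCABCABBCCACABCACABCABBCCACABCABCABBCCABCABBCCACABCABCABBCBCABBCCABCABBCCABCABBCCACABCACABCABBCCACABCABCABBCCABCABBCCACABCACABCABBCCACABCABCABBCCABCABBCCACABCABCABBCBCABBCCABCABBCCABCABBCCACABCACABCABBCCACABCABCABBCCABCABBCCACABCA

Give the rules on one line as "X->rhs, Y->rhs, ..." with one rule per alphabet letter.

  step 2 ⇒ step 3: CABCABBCBCABBCBCABBC ⇒ BCA·BBC·CA·BCA·BBC·CA·CA·BCA·CA·BCA·BBC·CA·CA·BCA·CA·BCA·BBC·CA·CA·BCA
    A ↦ BBC
    B ↦ CA
    C ↦ BCA

A->BBC, B->CA, C->BCA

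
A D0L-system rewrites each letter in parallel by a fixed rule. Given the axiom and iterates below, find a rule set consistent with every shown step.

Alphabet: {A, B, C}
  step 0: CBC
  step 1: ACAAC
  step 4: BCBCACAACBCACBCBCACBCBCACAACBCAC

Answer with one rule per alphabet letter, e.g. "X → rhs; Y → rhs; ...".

  step 0 ⇒ step 1: CBC ⇒ AC·A·AC
    B ↦ A
    C ↦ AC
    A ↦ BC  (constrained at step 1)

A->BC, B->A, C->AC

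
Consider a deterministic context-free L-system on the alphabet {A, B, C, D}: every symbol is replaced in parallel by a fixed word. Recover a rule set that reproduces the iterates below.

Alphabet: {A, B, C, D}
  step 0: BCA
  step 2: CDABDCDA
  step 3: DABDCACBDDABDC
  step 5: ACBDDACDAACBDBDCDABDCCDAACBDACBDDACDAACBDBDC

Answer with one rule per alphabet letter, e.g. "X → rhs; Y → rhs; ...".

A->C, B->AC, C->DA, D->BD

  step 2 ⇒ step 3: CDABDCDA ⇒ DA·BD·C·AC·BD·DA·BD·C
    A ↦ C
    B ↦ AC
    C ↦ DA
    D ↦ BD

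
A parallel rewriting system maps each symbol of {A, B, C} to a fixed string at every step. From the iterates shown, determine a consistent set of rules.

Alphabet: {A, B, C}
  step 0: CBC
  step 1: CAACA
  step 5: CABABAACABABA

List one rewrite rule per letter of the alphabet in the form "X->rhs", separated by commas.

A->B, B->A, C->CA

  step 0 ⇒ step 1: CBC ⇒ CA·A·CA
    B ↦ A
    C ↦ CA
    A ↦ B  (constrained at step 1)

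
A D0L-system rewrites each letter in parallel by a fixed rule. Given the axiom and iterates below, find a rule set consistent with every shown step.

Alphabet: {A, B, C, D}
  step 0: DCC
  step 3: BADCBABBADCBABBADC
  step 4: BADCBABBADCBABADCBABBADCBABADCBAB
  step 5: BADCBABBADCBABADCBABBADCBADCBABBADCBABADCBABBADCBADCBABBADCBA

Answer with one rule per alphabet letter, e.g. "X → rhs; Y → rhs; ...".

  step 4 ⇒ step 5: BADCBABBADCBABADCBABBADCBABADCBAB ⇒ BA·DC·B·AB·BA·DC·BA·BA·DC·B·AB·BA·DC·BA·DC·B·AB·BA·DC·BA·BA·DC·B·AB·BA·DC·BA·DC·B·AB·BA·DC·BA
    A ↦ DC
    B ↦ BA
    C ↦ AB
    D ↦ B

A->DC, B->BA, C->AB, D->B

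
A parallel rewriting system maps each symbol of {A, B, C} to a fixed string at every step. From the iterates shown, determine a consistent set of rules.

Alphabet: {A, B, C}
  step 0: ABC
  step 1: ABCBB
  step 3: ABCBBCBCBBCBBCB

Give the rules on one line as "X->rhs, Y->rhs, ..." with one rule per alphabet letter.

A->AB, B->CB, C->B

  step 0 ⇒ step 1: ABC ⇒ AB·CB·B
    A ↦ AB
    B ↦ CB
    C ↦ B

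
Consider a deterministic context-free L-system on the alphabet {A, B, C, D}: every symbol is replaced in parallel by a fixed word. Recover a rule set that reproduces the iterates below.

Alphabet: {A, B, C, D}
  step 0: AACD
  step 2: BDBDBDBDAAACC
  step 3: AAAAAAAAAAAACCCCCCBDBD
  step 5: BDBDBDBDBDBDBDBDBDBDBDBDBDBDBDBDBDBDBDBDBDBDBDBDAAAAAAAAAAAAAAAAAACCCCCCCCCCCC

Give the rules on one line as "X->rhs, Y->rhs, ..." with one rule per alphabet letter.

  step 2 ⇒ step 3: BDBDBDBDAAACC ⇒ AA·A·AA·A·AA·A·AA·A·CC·CC·CC·BD·BD
    A ↦ CC
    B ↦ AA
    C ↦ BD
    D ↦ A

A->CC, B->AA, C->BD, D->A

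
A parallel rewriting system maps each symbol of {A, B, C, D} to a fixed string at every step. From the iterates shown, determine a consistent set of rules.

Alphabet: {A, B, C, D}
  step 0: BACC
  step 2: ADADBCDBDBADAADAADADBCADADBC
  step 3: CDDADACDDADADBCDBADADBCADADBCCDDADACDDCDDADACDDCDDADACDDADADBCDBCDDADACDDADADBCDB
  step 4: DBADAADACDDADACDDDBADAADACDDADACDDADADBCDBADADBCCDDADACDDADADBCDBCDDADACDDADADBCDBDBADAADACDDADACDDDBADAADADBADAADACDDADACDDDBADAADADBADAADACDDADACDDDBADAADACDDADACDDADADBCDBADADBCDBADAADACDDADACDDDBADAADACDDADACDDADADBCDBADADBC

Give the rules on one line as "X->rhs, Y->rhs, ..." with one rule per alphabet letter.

A->CDD, B->DBC, C->DB, D->ADA

  step 3 ⇒ step 4: CDDADACDDADADBCDBADADBCADADBCCDDADACDDCDDADACDDCDDADACDDADADBCDBCDDADACDDADADBCDB ⇒ DB·ADA·ADA·CDD·ADA·CDD·DB·ADA·ADA·CDD·ADA·CDD·ADA·DBC·DB·ADA·DBC·CDD·ADA·CDD·ADA·DBC·DB·CDD·ADA·CDD·ADA·DBC·DB·DB·ADA·ADA·CDD·ADA·CDD·DB·ADA·ADA·DB·ADA·ADA·CDD·ADA·CDD·DB·ADA·ADA·DB·ADA·ADA·CDD·ADA·CDD·DB·ADA·ADA·CDD·ADA·CDD·ADA·DBC·DB·ADA·DBC·DB·ADA·ADA·CDD·ADA·CDD·DB·ADA·ADA·CDD·ADA·CDD·ADA·DBC·DB·ADA·DBC
    A ↦ CDD
    B ↦ DBC
    C ↦ DB
    D ↦ ADA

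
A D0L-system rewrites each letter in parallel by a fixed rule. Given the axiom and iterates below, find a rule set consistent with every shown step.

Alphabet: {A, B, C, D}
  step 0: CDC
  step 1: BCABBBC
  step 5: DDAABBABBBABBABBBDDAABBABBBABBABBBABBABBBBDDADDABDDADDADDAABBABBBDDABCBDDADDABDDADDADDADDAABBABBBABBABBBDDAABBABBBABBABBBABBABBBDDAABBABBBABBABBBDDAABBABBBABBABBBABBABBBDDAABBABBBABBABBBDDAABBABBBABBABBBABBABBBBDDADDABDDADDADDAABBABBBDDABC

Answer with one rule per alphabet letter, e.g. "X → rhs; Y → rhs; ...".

  step 0 ⇒ step 1: CDC ⇒ BC·ABB·BC
    C ↦ BC
    D ↦ ABB
    A ↦ B  (constrained at step 1)
    B ↦ DDA  (constrained at step 1)

A->B, B->DDA, C->BC, D->ABB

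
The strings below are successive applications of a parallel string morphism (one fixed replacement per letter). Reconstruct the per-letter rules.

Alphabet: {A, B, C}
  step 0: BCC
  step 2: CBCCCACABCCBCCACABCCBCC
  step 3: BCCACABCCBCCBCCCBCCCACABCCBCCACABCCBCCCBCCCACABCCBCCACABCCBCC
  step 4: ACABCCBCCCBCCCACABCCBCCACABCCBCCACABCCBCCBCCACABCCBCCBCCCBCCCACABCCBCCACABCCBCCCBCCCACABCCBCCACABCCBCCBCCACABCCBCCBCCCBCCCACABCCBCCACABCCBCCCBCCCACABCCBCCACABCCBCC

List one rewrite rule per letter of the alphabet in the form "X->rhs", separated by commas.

A->C, B->ACA, C->BCC

  step 3 ⇒ step 4: BCCACABCCBCCBCCCBCCCACABCCBCCACABCCBCCCBCCCACABCCBCCACABCCBCC ⇒ ACA·BCC·BCC·C·BCC·C·ACA·BCC·BCC·ACA·BCC·BCC·ACA·BCC·BCC·BCC·ACA·BCC·BCC·BCC·C·BCC·C·ACA·BCC·BCC·ACA·BCC·BCC·C·BCC·C·ACA·BCC·BCC·ACA·BCC·BCC·BCC·ACA·BCC·BCC·BCC·C·BCC·C·ACA·BCC·BCC·ACA·BCC·BCC·C·BCC·C·ACA·BCC·BCC·ACA·BCC·BCC
    A ↦ C
    B ↦ ACA
    C ↦ BCC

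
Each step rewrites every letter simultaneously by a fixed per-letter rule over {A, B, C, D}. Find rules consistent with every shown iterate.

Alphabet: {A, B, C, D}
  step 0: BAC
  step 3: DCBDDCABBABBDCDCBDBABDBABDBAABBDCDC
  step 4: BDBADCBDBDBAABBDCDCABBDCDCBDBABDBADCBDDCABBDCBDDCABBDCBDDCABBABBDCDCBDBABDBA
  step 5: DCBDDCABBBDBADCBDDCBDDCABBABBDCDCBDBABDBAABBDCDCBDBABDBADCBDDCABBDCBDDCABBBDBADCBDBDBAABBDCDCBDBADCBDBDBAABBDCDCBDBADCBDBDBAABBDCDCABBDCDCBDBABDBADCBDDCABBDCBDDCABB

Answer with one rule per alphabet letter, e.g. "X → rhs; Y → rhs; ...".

  step 4 ⇒ step 5: BDBADCBDBDBAABBDCDCABBDCDCBDBABDBADCBDDCABBDCBDDCABBDCBDDCABBABBDCDCBDBABDBA ⇒ DC·BD·DC·ABB·BD·BA·DC·BD·DC·BD·DC·ABB·ABB·DC·DC·BD·BA·BD·BA·ABB·DC·DC·BD·BA·BD·BA·DC·BD·DC·ABB·DC·BD·DC·ABB·BD·BA·DC·BD·BD·BA·ABB·DC·DC·BD·BA·DC·BD·BD·BA·ABB·DC·DC·BD·BA·DC·BD·BD·BA·ABB·DC·DC·ABB·DC·DC·BD·BA·BD·BA·DC·BD·DC·ABB·DC·BD·DC·ABB
    A ↦ ABB
    B ↦ DC
    C ↦ BA
    D ↦ BD

A->ABB, B->DC, C->BA, D->BD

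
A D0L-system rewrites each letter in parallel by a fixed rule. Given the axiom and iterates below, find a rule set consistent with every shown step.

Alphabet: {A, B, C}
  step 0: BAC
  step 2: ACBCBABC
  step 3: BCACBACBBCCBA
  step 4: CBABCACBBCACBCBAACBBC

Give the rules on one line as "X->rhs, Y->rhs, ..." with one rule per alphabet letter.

  step 3 ⇒ step 4: BCACBACBBCCBA ⇒ CB·A·BC·A·CB·BC·A·CB·CB·A·A·CB·BC
    A ↦ BC
    B ↦ CB
    C ↦ A

A->BC, B->CB, C->A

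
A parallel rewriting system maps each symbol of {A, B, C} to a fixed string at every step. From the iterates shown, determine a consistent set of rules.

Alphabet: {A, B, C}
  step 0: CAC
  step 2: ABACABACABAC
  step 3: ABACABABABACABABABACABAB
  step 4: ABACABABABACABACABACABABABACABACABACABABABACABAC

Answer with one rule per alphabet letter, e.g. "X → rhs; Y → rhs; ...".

  step 3 ⇒ step 4: ABACABABABACABABABACABAB ⇒ AB·AC·AB·AB·AB·AC·AB·AC·AB·AC·AB·AB·AB·AC·AB·AC·AB·AC·AB·AB·AB·AC·AB·AC
    A ↦ AB
    B ↦ AC
    C ↦ AB

A->AB, B->AC, C->AB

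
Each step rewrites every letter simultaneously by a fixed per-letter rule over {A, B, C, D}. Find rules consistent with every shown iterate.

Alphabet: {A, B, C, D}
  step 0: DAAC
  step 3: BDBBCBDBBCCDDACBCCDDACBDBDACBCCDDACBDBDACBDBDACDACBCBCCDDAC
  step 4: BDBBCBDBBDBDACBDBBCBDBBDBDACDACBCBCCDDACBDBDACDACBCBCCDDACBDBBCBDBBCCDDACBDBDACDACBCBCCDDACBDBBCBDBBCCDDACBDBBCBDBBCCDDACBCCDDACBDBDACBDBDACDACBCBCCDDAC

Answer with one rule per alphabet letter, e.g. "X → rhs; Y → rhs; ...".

A->CD, B->BDB, C->DAC, D->BC

  step 3 ⇒ step 4: BDBBCBDBBCCDDACBCCDDACBDBDACBCCDDACBDBDACBDBDACDACBCBCCDDAC ⇒ BDB·BC·BDB·BDB·DAC·BDB·BC·BDB·BDB·DAC·DAC·BC·BC·CD·DAC·BDB·DAC·DAC·BC·BC·CD·DAC·BDB·BC·BDB·BC·CD·DAC·BDB·DAC·DAC·BC·BC·CD·DAC·BDB·BC·BDB·BC·CD·DAC·BDB·BC·BDB·BC·CD·DAC·BC·CD·DAC·BDB·DAC·BDB·DAC·DAC·BC·BC·CD·DAC
    A ↦ CD
    B ↦ BDB
    C ↦ DAC
    D ↦ BC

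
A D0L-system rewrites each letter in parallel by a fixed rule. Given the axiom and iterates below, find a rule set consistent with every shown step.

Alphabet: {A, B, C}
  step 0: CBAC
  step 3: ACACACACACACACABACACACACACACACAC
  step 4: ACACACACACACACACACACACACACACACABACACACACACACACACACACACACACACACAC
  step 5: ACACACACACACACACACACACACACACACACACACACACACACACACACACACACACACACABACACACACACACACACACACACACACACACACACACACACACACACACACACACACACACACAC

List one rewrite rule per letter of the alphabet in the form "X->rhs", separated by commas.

  step 4 ⇒ step 5: ACACACACACACACACACACACACACACACABACACACACACACACACACACACACACACACAC ⇒ AC·AC·AC·AC·AC·AC·AC·AC·AC·AC·AC·AC·AC·AC·AC·AC·AC·AC·AC·AC·AC·AC·AC·AC·AC·AC·AC·AC·AC·AC·AC·AB·AC·AC·AC·AC·AC·AC·AC·AC·AC·AC·AC·AC·AC·AC·AC·AC·AC·AC·AC·AC·AC·AC·AC·AC·AC·AC·AC·AC·AC·AC·AC·AC
    A ↦ AC
    B ↦ AB
    C ↦ AC

A->AC, B->AB, C->AC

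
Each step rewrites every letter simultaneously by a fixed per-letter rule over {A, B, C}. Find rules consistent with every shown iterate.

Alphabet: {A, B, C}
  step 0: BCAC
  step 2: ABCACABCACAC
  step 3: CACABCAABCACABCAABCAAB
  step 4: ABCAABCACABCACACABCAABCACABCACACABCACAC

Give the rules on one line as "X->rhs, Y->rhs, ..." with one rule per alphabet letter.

A->CA, B->C, C->AB

  step 3 ⇒ step 4: CACABCAABCACABCAABCAAB ⇒ AB·CA·AB·CA·C·AB·CA·CA·C·AB·CA·AB·CA·C·AB·CA·CA·C·AB·CA·CA·C
    A ↦ CA
    B ↦ C
    C ↦ AB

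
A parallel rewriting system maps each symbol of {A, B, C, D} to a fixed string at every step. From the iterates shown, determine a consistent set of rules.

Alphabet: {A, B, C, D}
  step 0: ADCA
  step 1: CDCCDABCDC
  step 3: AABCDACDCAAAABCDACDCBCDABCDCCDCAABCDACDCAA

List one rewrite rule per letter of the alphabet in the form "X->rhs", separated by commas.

  step 0 ⇒ step 1: ADCA ⇒ CDC·CDA·B·CDC
    A ↦ CDC
    C ↦ B
    D ↦ CDA
    B ↦ AA  (constrained at step 1)

A->CDC, B->AA, C->B, D->CDA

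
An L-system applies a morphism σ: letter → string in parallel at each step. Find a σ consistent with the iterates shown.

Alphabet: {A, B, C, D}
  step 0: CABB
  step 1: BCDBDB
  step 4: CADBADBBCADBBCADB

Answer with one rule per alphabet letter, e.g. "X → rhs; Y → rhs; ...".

A->C, B->DB, C->B, D->A

  step 0 ⇒ step 1: CABB ⇒ B·C·DB·DB
    A ↦ C
    B ↦ DB
    C ↦ B
    D ↦ A  (constrained at step 1)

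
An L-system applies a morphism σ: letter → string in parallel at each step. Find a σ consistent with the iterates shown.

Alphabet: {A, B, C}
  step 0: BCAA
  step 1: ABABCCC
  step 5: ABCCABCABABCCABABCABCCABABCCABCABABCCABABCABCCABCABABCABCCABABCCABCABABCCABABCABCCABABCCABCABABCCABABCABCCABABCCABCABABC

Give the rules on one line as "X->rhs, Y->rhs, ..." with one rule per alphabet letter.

A->C, B->AB, C->ABC

  step 0 ⇒ step 1: BCAA ⇒ AB·ABC·C·C
    A ↦ C
    B ↦ AB
    C ↦ ABC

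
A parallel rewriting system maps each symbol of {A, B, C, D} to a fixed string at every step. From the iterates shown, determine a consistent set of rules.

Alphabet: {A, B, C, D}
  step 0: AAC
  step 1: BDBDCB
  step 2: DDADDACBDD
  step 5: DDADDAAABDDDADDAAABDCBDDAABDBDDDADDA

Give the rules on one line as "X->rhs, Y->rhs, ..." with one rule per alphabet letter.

  step 1 ⇒ step 2: BDBDCB ⇒ DD·A·DD·A·CB·DD
    B ↦ DD
    C ↦ CB
    D ↦ A
  step 0 ⇒ step 1: AAC ⇒ BD·BD·CB
    A ↦ BD

A->BD, B->DD, C->CB, D->A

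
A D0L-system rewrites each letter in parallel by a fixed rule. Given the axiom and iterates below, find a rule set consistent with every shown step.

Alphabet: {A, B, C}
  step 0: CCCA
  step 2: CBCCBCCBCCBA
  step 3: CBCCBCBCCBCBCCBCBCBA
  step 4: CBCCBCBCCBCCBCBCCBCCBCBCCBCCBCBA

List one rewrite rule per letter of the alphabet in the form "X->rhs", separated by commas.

  step 3 ⇒ step 4: CBCCBCBCCBCBCCBCBCBA ⇒ CB·C·CB·CB·C·CB·C·CB·CB·C·CB·C·CB·CB·C·CB·C·CB·C·BA
    A ↦ BA
    B ↦ C
    C ↦ CB

A->BA, B->C, C->CB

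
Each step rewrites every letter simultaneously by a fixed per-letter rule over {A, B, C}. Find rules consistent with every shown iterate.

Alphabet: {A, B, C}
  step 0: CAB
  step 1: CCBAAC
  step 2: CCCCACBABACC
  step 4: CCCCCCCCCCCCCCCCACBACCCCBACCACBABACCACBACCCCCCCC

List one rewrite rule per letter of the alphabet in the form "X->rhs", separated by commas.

  step 1 ⇒ step 2: CCBAAC ⇒ CC·CC·AC·BA·BA·CC
    A ↦ BA
    B ↦ AC
    C ↦ CC

A->BA, B->AC, C->CC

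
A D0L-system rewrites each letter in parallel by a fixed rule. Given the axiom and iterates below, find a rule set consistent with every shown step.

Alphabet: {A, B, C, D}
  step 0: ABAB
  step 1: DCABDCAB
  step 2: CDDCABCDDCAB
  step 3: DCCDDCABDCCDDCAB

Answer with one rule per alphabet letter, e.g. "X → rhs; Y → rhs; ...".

A->DC, B->AB, C->D, D->C

  step 2 ⇒ step 3: CDDCABCDDCAB ⇒ D·C·C·D·DC·AB·D·C·C·D·DC·AB
    A ↦ DC
    B ↦ AB
    C ↦ D
    D ↦ C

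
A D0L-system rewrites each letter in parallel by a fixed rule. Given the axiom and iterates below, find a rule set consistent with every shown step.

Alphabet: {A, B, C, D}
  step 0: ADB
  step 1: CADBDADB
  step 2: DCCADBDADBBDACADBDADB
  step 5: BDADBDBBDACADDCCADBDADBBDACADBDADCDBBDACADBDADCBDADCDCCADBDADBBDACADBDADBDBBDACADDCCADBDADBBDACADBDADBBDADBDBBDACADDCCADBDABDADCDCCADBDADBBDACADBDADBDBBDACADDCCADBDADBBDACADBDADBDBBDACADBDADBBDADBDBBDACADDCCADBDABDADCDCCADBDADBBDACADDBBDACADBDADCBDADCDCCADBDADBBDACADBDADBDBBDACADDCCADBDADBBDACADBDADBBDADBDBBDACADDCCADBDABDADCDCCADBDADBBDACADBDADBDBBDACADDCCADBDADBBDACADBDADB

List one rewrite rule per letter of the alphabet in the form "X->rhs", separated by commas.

  step 1 ⇒ step 2: CADBDADB ⇒ DC·CAD·BDA·DB·BDA·CAD·BDA·DB
    A ↦ CAD
    B ↦ DB
    C ↦ DC
    D ↦ BDA

A->CAD, B->DB, C->DC, D->BDA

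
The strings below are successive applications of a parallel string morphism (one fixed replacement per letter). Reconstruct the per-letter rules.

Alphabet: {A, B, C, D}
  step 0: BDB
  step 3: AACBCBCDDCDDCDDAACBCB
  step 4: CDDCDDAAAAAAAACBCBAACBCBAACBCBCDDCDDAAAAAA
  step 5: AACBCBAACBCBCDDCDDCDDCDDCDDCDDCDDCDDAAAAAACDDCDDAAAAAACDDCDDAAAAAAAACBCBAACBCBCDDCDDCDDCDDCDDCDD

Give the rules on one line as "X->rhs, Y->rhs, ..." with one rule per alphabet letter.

  step 4 ⇒ step 5: CDDCDDAAAAAAAACBCBAACBCBAACBCBCDDCDDAAAAAA ⇒ AA·CB·CB·AA·CB·CB·CDD·CDD·CDD·CDD·CDD·CDD·CDD·CDD·AA·A·AA·A·CDD·CDD·AA·A·AA·A·CDD·CDD·AA·A·AA·A·AA·CB·CB·AA·CB·CB·CDD·CDD·CDD·CDD·CDD·CDD
    A ↦ CDD
    B ↦ A
    C ↦ AA
    D ↦ CB

A->CDD, B->A, C->AA, D->CB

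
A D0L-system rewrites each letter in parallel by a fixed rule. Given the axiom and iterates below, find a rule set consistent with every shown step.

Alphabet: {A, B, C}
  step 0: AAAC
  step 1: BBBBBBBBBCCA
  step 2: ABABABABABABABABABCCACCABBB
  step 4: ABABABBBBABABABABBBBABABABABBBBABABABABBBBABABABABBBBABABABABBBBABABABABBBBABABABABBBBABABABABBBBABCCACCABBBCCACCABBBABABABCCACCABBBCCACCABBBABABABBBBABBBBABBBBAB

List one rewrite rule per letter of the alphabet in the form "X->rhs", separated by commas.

A->BBB, B->AB, C->CCA

  step 1 ⇒ step 2: BBBBBBBBBCCA ⇒ AB·AB·AB·AB·AB·AB·AB·AB·AB·CCA·CCA·BBB
    A ↦ BBB
    B ↦ AB
    C ↦ CCA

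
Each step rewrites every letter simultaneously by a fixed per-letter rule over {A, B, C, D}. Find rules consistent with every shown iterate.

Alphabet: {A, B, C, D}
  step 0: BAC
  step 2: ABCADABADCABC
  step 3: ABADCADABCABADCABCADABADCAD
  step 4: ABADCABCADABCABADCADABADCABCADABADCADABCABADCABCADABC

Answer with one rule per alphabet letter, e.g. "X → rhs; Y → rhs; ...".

A->AB, B->ADC, C->AD, D->C

  step 3 ⇒ step 4: ABADCADABCABADCABCADABADCAD ⇒ AB·ADC·AB·C·AD·AB·C·AB·ADC·AD·AB·ADC·AB·C·AD·AB·ADC·AD·AB·C·AB·ADC·AB·C·AD·AB·C
    A ↦ AB
    B ↦ ADC
    C ↦ AD
    D ↦ C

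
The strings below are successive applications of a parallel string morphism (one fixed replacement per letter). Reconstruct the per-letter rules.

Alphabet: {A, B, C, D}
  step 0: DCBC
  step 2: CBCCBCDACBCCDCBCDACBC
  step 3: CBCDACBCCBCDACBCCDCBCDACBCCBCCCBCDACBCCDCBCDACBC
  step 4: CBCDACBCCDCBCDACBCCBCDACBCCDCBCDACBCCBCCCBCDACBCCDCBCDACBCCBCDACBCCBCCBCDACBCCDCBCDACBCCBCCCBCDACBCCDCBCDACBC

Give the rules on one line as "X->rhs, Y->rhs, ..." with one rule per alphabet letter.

A->D, B->DA, C->CBC, D->C

  step 3 ⇒ step 4: CBCDACBCCBCDACBCCDCBCDACBCCBCCCBCDACBCCDCBCDACBC ⇒ CBC·DA·CBC·C·D·CBC·DA·CBC·CBC·DA·CBC·C·D·CBC·DA·CBC·CBC·C·CBC·DA·CBC·C·D·CBC·DA·CBC·CBC·DA·CBC·CBC·CBC·DA·CBC·C·D·CBC·DA·CBC·CBC·C·CBC·DA·CBC·C·D·CBC·DA·CBC
    A ↦ D
    B ↦ DA
    C ↦ CBC
    D ↦ C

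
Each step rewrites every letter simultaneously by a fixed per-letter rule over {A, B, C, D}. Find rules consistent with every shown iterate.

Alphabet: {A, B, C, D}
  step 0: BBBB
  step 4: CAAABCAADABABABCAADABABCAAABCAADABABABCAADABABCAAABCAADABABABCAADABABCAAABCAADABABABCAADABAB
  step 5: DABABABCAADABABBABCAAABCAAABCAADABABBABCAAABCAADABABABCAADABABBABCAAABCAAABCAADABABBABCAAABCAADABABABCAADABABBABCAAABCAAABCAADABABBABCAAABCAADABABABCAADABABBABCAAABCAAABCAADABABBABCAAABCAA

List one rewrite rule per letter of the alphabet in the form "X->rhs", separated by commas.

A->AB, B->CAA, C->D, D->B

  step 4 ⇒ step 5: CAAABCAADABABABCAADABABCAAABCAADABABABCAADABABCAAABCAADABABABCAADABABCAAABCAADABABABCAADABAB ⇒ D·AB·AB·AB·CAA·D·AB·AB·B·AB·CAA·AB·CAA·AB·CAA·D·AB·AB·B·AB·CAA·AB·CAA·D·AB·AB·AB·CAA·D·AB·AB·B·AB·CAA·AB·CAA·AB·CAA·D·AB·AB·B·AB·CAA·AB·CAA·D·AB·AB·AB·CAA·D·AB·AB·B·AB·CAA·AB·CAA·AB·CAA·D·AB·AB·B·AB·CAA·AB·CAA·D·AB·AB·AB·CAA·D·AB·AB·B·AB·CAA·AB·CAA·AB·CAA·D·AB·AB·B·AB·CAA·AB·CAA
    A ↦ AB
    B ↦ CAA
    C ↦ D
    D ↦ B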